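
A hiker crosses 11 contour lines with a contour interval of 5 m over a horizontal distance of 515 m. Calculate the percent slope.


elevation change = 11 * 5 = 55 m
slope = 55 / 515 * 100 = 10.7%

10.7%


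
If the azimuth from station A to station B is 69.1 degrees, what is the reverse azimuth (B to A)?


back azimuth = (69.1 + 180) mod 360 = 249.1 degrees

249.1 degrees


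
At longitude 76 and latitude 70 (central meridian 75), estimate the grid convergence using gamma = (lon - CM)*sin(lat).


gamma = (76 - 75) * sin(70) = 1 * 0.939693 = 0.94 degrees

0.94 degrees


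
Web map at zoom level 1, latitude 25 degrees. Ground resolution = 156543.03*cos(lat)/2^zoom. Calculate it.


res = 156543.03 * cos(25) / 2^1 = 156543.03 * 0.90630779 / 2 = 70938.08 m/pixel

70938.08 m/pixel


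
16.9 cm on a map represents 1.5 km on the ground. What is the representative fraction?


ground = 1.5 km = 150000 cm; RF denominator = ground / map = 150000 / 16.9 ≈ 8876; RF = 1:8876

1:8876


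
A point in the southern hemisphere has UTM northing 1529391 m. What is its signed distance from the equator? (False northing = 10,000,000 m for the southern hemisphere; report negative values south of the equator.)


For southern: actual = 1529391 - 10000000 = -8470609 m

-8470609 m


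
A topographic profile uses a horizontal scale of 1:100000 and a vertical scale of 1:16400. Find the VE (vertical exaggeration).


VE = horizontal_scale / vertical_scale = 100000 / 16400 ≈ 6.1

6.1x


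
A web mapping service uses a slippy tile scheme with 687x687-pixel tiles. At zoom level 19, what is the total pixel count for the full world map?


tiles per axis = 2^19 = 524288
total tiles = 524288^2 = 274877906944
pixels per axis = 524288 * 687 = 360185856
total pixels = 360185856^2 = 129733850862452736

129733850862452736 pixels


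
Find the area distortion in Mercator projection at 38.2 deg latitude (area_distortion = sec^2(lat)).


area_distortion = 1/cos^2(38.2) = 1.619

1.619


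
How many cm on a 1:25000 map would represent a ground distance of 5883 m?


map_cm = 5883 * 100 / 25000 = 23.532 cm ≈ 23.53 cm

23.53 cm


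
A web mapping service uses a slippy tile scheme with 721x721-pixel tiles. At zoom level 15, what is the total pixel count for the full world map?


tiles per axis = 2^15 = 32768
total tiles = 32768^2 = 1073741824
pixels per axis = 32768 * 721 = 23625728
total pixels = 23625728^2 = 558175023529984

558175023529984 pixels


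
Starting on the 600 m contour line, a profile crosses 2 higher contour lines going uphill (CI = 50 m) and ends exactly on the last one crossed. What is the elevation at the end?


elevation = 600 + 2 * 50 = 700 m

700 m


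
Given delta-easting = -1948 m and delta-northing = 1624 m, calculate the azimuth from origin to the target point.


az = atan2(-1948, 1624) = -50.2 deg
adjusted to 0-360: 309.8 degrees

309.8 degrees


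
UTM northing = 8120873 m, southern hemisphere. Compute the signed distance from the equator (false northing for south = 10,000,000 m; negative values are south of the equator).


For southern: actual = 8120873 - 10000000 = -1879127 m

-1879127 m


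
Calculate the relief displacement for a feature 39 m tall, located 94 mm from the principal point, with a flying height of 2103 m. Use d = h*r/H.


d = h * r / H = 39 * 94 / 2103 = 1.74 mm

1.74 mm


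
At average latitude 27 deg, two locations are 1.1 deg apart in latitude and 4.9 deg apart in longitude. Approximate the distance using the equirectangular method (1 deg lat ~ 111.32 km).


dlat_km = 1.1 * 111.32 = 122.452
dlon_km = 4.9 * 111.32 * cos(27) ≈ 486.016
dist = sqrt(122.452^2 + 486.016^2) ≈ 501.2 km

501.2 km


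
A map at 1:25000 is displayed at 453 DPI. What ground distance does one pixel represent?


pixel_cm = 2.54 / 453 ≈ 0.005607 cm
ground = pixel_cm * 25000 / 100 = 2.54 * 25000 / (453 * 100) = 63500 / 45300 ≈ 1.4 m

1.4 m


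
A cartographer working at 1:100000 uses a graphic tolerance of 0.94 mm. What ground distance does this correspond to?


ground = 0.94 mm * 100000 / 1000 = 94.0 m

94.0 m


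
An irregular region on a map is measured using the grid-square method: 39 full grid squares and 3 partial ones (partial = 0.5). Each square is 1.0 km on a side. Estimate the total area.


effective squares = 39 + 3 * 0.5 = 40.5
area = 40.5 * 1.0 = 40.5 km^2

40.5 km^2


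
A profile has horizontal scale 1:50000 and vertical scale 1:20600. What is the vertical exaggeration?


VE = horizontal_scale / vertical_scale = 50000 / 20600 ≈ 2.4

2.4x


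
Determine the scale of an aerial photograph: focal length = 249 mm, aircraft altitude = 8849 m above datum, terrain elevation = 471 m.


scale = f / (H - h) = 249 mm / 8378 m = 249 / 8378000 = 1:33647

1:33647


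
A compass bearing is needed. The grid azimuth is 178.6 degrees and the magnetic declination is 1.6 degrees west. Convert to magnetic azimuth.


magnetic azimuth = grid azimuth - declination (east +ve)
mag_az = 178.6 - -1.6 = 180.2 degrees

180.2 degrees


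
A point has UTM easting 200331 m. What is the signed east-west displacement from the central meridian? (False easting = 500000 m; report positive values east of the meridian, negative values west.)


displacement = 200331 - 500000 = -299669 m

-299669 m


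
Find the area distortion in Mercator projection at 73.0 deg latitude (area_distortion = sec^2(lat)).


area_distortion = 1/cos^2(73.0) = 11.698

11.698


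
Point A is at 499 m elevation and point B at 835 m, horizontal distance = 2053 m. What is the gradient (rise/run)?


gradient = (835 - 499) / 2053 = 336 / 2053 = 0.1637

0.1637


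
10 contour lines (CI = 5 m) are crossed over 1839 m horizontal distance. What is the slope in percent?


elevation change = 10 * 5 = 50 m
slope = 50 / 1839 * 100 = 2.7%

2.7%


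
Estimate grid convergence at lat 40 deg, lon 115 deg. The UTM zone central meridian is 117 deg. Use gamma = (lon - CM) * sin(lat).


gamma = (115 - 117) * sin(40) = -2 * 0.642788 = -1.286 degrees

-1.286 degrees


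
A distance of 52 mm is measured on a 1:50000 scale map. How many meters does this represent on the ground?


ground = 52 mm * 50000 / 1000 = 2600.0 m

2600.0 m


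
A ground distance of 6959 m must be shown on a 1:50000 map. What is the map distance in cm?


map_cm = 6959 * 100 / 50000 = 13.918 cm ≈ 13.92 cm

13.92 cm


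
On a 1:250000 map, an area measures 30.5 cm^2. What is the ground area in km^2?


ground_area = 30.5 * (250000/100)^2 = 190625000.0 m^2 = 190.625 km^2

190.625 km^2


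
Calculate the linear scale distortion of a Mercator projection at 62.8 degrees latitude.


SF = 1 / cos(62.8) = 1 / 0.457098 = 2.188

2.188


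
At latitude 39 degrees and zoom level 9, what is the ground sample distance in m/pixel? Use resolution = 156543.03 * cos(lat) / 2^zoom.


res = 156543.03 * cos(39) / 2^9 = 156543.03 * 0.77714596 / 512 = 237.61 m/pixel

237.61 m/pixel


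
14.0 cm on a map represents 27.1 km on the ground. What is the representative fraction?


ground = 27.1 km = 2710000 cm; RF denominator = ground / map = 2710000 / 14.0 ≈ 193571; RF = 1:193571

1:193571


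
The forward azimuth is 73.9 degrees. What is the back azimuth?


back azimuth = (73.9 + 180) mod 360 = 253.9 degrees

253.9 degrees


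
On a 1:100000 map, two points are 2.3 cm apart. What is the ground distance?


ground = 2.3 cm * 100000 / 100 = 2300.0 m = 2.3 km

2.3 km


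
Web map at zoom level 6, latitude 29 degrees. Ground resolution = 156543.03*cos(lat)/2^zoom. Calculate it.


res = 156543.03 * cos(29) / 2^6 = 156543.03 * 0.87461971 / 64 = 2139.31 m/pixel

2139.31 m/pixel


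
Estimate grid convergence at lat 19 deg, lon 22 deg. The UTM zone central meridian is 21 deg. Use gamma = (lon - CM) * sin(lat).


gamma = (22 - 21) * sin(19) = 1 * 0.325568 = 0.326 degrees

0.326 degrees


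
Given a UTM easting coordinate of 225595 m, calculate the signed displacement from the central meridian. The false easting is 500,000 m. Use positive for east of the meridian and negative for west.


displacement = 225595 - 500000 = -274405 m

-274405 m


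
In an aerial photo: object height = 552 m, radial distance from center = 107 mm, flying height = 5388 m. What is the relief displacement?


d = h * r / H = 552 * 107 / 5388 = 10.96 mm

10.96 mm


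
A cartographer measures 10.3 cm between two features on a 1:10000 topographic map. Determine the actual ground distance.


ground = 10.3 cm * 10000 / 100 = 1030.0 m = 1.03 km

1.03 km


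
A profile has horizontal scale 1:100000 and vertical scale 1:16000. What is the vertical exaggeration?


VE = horizontal_scale / vertical_scale = 100000 / 16000 = 6.25

6.25x


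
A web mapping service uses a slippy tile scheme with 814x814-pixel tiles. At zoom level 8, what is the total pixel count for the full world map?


tiles per axis = 2^8 = 256
total tiles = 256^2 = 65536
pixels per axis = 256 * 814 = 208384
total pixels = 208384^2 = 43423891456

43423891456 pixels


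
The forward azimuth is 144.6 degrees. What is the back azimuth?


back azimuth = (144.6 + 180) mod 360 = 324.6 degrees

324.6 degrees


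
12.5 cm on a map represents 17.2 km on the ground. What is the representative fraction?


ground = 17.2 km = 1720000 cm; RF denominator = ground / map = 1720000 / 12.5 = 137600; RF = 1:137600

1:137600


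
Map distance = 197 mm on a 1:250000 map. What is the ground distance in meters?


ground = 197 mm * 250000 / 1000 = 49250.0 m

49250.0 m


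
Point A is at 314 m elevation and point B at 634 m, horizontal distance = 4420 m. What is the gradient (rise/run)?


gradient = (634 - 314) / 4420 = 320 / 4420 = 0.0724

0.0724


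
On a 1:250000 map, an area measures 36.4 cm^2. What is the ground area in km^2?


ground_area = 36.4 * (250000/100)^2 = 227500000.0 m^2 = 227.5 km^2

227.5 km^2


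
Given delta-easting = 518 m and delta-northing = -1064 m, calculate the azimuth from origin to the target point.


az = atan2(518, -1064) = 154.0 deg
adjusted to 0-360: 154.0 degrees

154.0 degrees


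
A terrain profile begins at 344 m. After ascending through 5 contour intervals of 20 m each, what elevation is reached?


elevation = 344 + 5 * 20 = 444 m

444 m


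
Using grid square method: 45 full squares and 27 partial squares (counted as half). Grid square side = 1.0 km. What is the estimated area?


effective squares = 45 + 27 * 0.5 = 58.5
area = 58.5 * 1.0 = 58.5 km^2

58.5 km^2


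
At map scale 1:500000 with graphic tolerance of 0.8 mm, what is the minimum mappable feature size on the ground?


ground = 0.8 mm * 500000 / 1000 = 400.0 m

400.0 m


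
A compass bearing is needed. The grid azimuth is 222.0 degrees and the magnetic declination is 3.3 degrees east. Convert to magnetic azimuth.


magnetic azimuth = grid azimuth - declination (east +ve)
mag_az = 222.0 - 3.3 = 218.7 degrees

218.7 degrees


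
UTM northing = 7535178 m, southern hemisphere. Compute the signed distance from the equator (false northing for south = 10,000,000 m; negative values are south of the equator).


For southern: actual = 7535178 - 10000000 = -2464822 m

-2464822 m


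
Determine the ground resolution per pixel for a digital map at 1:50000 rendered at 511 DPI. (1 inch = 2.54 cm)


pixel_cm = 2.54 / 511 ≈ 0.004971 cm
ground = pixel_cm * 50000 / 100 = 2.54 * 50000 / (511 * 100) = 127000 / 51100 ≈ 2.49 m

2.49 m


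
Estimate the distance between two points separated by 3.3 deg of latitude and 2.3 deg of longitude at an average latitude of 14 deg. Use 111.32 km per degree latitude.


dlat_km = 3.3 * 111.32 = 367.356
dlon_km = 2.3 * 111.32 * cos(14) ≈ 248.431
dist = sqrt(367.356^2 + 248.431^2) ≈ 443.5 km

443.5 km


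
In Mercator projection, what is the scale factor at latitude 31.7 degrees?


SF = 1 / cos(31.7) = 1 / 0.850811 = 1.175

1.175


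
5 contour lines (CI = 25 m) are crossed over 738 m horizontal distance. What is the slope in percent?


elevation change = 5 * 25 = 125 m
slope = 125 / 738 * 100 = 16.9%

16.9%


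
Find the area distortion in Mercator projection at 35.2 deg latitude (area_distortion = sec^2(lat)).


area_distortion = 1/cos^2(35.2) = 1.498

1.498


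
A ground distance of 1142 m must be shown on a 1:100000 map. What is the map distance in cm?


map_cm = 1142 * 100 / 100000 = 1.142 cm ≈ 1.14 cm

1.14 cm


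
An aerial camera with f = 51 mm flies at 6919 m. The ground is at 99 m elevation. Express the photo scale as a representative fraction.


scale = f / (H - h) = 51 mm / 6820 m = 51 / 6820000 = 1:133725

1:133725


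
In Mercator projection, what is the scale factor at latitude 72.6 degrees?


SF = 1 / cos(72.6) = 1 / 0.299041 = 3.344

3.344


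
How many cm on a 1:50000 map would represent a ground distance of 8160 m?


map_cm = 8160 * 100 / 50000 = 16.32 cm

16.32 cm


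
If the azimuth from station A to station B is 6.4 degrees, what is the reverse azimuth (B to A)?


back azimuth = (6.4 + 180) mod 360 = 186.4 degrees

186.4 degrees


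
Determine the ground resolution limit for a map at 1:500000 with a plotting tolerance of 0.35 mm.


ground = 0.35 mm * 500000 / 1000 = 175.0 m

175.0 m


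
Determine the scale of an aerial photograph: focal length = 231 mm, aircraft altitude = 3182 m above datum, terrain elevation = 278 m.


scale = f / (H - h) = 231 mm / 2904 m = 231 / 2904000 = 1:12571

1:12571


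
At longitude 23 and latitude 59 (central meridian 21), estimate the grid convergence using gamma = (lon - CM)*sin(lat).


gamma = (23 - 21) * sin(59) = 2 * 0.857167 = 1.714 degrees

1.714 degrees


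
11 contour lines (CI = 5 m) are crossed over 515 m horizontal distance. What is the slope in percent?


elevation change = 11 * 5 = 55 m
slope = 55 / 515 * 100 = 10.7%

10.7%


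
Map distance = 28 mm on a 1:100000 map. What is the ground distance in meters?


ground = 28 mm * 100000 / 1000 = 2800.0 m

2800.0 m


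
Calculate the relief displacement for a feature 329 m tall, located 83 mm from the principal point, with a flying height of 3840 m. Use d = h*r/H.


d = h * r / H = 329 * 83 / 3840 = 7.11 mm

7.11 mm


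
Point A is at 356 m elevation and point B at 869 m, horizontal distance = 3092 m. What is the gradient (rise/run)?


gradient = (869 - 356) / 3092 = 513 / 3092 = 0.1659

0.1659


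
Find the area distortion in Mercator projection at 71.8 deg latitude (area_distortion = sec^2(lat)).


area_distortion = 1/cos^2(71.8) = 10.251

10.251


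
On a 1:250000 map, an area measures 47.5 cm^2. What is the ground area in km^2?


ground_area = 47.5 * (250000/100)^2 = 296875000.0 m^2 = 296.875 km^2

296.875 km^2


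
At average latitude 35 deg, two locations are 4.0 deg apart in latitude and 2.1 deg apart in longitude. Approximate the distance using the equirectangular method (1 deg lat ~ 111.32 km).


dlat_km = 4.0 * 111.32 = 445.28
dlon_km = 2.1 * 111.32 * cos(35) ≈ 191.495
dist = sqrt(445.28^2 + 191.495^2) ≈ 484.7 km

484.7 km


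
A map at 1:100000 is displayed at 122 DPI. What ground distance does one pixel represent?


pixel_cm = 2.54 / 122 ≈ 0.02082 cm
ground = pixel_cm * 100000 / 100 = 2.54 * 100000 / (122 * 100) = 254000 / 12200 ≈ 20.82 m

20.82 m


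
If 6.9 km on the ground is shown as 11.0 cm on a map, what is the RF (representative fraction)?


ground = 6.9 km = 690000 cm; RF denominator = ground / map = 690000 / 11.0 ≈ 62727; RF = 1:62727

1:62727


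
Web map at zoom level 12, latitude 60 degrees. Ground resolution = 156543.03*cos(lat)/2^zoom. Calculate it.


res = 156543.03 * cos(60) / 2^12 = 156543.03 * 0.5 / 4096 = 19.11 m/pixel

19.11 m/pixel


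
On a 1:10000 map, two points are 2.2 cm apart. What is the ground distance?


ground = 2.2 cm * 10000 / 100 = 220.0 m

220.0 m


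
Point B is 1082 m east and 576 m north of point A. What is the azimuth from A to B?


az = atan2(1082, 576) = 62.0 deg
adjusted to 0-360: 62.0 degrees

62.0 degrees


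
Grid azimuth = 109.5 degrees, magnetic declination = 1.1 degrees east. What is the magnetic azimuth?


magnetic azimuth = grid azimuth - declination (east +ve)
mag_az = 109.5 - 1.1 = 108.4 degrees

108.4 degrees


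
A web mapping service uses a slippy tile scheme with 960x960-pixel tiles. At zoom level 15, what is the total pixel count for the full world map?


tiles per axis = 2^15 = 32768
total tiles = 32768^2 = 1073741824
pixels per axis = 32768 * 960 = 31457280
total pixels = 31457280^2 = 989560464998400

989560464998400 pixels


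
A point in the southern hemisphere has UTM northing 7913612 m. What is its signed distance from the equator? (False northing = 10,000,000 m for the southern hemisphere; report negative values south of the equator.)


For southern: actual = 7913612 - 10000000 = -2086388 m

-2086388 m


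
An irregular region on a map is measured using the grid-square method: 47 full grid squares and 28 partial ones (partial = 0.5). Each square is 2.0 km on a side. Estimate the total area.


effective squares = 47 + 28 * 0.5 = 61.0
area = 61.0 * 4.0 = 244.0 km^2

244.0 km^2


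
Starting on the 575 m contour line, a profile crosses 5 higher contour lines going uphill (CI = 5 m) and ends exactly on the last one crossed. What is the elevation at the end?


elevation = 575 + 5 * 5 = 600 m

600 m


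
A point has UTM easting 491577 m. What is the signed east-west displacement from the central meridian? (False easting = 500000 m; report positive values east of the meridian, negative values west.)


displacement = 491577 - 500000 = -8423 m

-8423 m


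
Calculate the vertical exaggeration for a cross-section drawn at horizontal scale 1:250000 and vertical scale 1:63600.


VE = horizontal_scale / vertical_scale = 250000 / 63600 ≈ 3.9

3.9x


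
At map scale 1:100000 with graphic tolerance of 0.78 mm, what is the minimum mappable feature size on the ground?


ground = 0.78 mm * 100000 / 1000 = 78.0 m

78.0 m


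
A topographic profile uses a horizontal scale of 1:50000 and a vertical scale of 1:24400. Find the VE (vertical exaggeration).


VE = horizontal_scale / vertical_scale = 50000 / 24400 ≈ 2.0

2.0x


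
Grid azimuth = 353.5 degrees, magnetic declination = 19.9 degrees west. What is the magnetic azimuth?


magnetic azimuth = grid azimuth - declination (east +ve)
mag_az = 353.5 - -19.9 = 13.4 degrees

13.4 degrees


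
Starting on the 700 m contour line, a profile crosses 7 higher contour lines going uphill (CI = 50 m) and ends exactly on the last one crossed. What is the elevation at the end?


elevation = 700 + 7 * 50 = 1050 m

1050 m


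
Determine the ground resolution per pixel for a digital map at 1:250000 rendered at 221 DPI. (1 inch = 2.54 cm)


pixel_cm = 2.54 / 221 ≈ 0.011493 cm
ground = pixel_cm * 250000 / 100 = 2.54 * 250000 / (221 * 100) = 635000 / 22100 ≈ 28.73 m

28.73 m


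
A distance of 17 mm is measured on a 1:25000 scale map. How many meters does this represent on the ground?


ground = 17 mm * 25000 / 1000 = 425.0 m

425.0 m


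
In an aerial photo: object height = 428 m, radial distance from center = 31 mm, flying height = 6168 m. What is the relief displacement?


d = h * r / H = 428 * 31 / 6168 = 2.15 mm

2.15 mm


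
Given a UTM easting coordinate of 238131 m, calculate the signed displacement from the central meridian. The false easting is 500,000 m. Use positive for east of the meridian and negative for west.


displacement = 238131 - 500000 = -261869 m

-261869 m


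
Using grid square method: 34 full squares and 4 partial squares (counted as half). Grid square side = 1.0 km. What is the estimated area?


effective squares = 34 + 4 * 0.5 = 36.0
area = 36.0 * 1.0 = 36.0 km^2

36.0 km^2


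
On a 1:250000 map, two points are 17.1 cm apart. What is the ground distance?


ground = 17.1 cm * 250000 / 100 = 42750.0 m = 42.75 km

42.75 km


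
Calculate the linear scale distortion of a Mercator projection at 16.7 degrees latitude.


SF = 1 / cos(16.7) = 1 / 0.957822 = 1.044

1.044


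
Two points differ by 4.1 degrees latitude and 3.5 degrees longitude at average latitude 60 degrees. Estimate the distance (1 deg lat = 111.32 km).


dlat_km = 4.1 * 111.32 = 456.412
dlon_km = 3.5 * 111.32 * cos(60) ≈ 194.81
dist = sqrt(456.412^2 + 194.81^2) ≈ 496.2 km

496.2 km


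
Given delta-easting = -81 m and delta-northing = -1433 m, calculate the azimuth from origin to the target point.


az = atan2(-81, -1433) = -176.8 deg
adjusted to 0-360: 183.2 degrees

183.2 degrees


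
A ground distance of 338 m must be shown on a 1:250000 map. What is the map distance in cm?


map_cm = 338 * 100 / 250000 = 0.1352 cm ≈ 0.14 cm

0.14 cm


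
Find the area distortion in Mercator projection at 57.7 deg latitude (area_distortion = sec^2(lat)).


area_distortion = 1/cos^2(57.7) = 3.502

3.502


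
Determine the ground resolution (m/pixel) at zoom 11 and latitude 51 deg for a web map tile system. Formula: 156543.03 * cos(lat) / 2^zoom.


res = 156543.03 * cos(51) / 2^11 = 156543.03 * 0.62932039 / 2048 = 48.1 m/pixel

48.1 m/pixel


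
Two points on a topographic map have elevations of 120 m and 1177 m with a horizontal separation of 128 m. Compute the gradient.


gradient = (1177 - 120) / 128 = 1057 / 128 = 8.2578

8.2578


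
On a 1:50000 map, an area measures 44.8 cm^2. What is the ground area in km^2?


ground_area = 44.8 * (50000/100)^2 = 11200000.0 m^2 = 11.2 km^2

11.2 km^2


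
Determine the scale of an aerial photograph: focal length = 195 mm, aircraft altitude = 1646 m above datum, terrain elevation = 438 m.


scale = f / (H - h) = 195 mm / 1208 m = 195 / 1208000 = 1:6195

1:6195


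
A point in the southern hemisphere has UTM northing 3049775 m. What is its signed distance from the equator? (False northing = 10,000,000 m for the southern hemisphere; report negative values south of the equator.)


For southern: actual = 3049775 - 10000000 = -6950225 m

-6950225 m


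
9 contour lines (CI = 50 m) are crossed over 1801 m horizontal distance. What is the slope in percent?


elevation change = 9 * 50 = 450 m
slope = 450 / 1801 * 100 = 25.0%

25.0%


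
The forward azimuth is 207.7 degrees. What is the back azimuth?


back azimuth = (207.7 + 180) mod 360 = 27.7 degrees

27.7 degrees


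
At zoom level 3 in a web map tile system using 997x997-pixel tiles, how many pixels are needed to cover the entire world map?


tiles per axis = 2^3 = 8
total tiles = 8^2 = 64
pixels per axis = 8 * 997 = 7976
total pixels = 7976^2 = 63616576

63616576 pixels


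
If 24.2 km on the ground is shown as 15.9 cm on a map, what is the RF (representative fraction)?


ground = 24.2 km = 2420000 cm; RF denominator = ground / map = 2420000 / 15.9 ≈ 152201; RF = 1:152201

1:152201


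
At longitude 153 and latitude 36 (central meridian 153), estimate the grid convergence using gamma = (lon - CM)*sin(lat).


gamma = (153 - 153) * sin(36) = 0 * 0.587785 = 0.0 degrees

0.0 degrees


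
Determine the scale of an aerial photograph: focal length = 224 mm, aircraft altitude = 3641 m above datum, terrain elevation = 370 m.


scale = f / (H - h) = 224 mm / 3271 m = 224 / 3271000 = 1:14603

1:14603


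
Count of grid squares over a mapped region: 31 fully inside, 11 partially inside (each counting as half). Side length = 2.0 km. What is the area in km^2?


effective squares = 31 + 11 * 0.5 = 36.5
area = 36.5 * 4.0 = 146.0 km^2

146.0 km^2


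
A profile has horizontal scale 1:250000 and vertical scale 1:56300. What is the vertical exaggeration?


VE = horizontal_scale / vertical_scale = 250000 / 56300 ≈ 4.4

4.4x


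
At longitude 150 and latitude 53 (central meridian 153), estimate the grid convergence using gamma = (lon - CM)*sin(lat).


gamma = (150 - 153) * sin(53) = -3 * 0.798636 = -2.396 degrees

-2.396 degrees


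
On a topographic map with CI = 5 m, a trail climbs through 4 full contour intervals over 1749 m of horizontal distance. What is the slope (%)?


elevation change = 4 * 5 = 20 m
slope = 20 / 1749 * 100 = 1.1%

1.1%


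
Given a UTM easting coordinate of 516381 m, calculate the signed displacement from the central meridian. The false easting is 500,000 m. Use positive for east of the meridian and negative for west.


displacement = 516381 - 500000 = 16381 m

16381 m


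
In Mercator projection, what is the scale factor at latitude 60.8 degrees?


SF = 1 / cos(60.8) = 1 / 0.48786 = 2.05

2.05


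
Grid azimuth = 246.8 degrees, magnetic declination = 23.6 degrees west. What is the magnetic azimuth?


magnetic azimuth = grid azimuth - declination (east +ve)
mag_az = 246.8 - -23.6 = 270.4 degrees

270.4 degrees


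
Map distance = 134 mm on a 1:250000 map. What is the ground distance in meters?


ground = 134 mm * 250000 / 1000 = 33500.0 m

33500.0 m


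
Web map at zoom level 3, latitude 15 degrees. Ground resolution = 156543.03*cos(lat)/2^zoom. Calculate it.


res = 156543.03 * cos(15) / 2^3 = 156543.03 * 0.96592583 / 8 = 18901.12 m/pixel

18901.12 m/pixel


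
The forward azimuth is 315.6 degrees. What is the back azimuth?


back azimuth = (315.6 + 180) mod 360 = 135.6 degrees

135.6 degrees


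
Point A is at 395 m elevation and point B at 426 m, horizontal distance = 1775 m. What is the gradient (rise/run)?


gradient = (426 - 395) / 1775 = 31 / 1775 = 0.0175

0.0175


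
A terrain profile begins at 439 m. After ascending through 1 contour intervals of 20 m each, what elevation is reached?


elevation = 439 + 1 * 20 = 459 m

459 m


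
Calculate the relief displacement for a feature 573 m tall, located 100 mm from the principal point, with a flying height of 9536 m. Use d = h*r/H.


d = h * r / H = 573 * 100 / 9536 = 6.01 mm

6.01 mm


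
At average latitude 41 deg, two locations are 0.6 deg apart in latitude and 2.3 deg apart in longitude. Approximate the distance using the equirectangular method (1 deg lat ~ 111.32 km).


dlat_km = 0.6 * 111.32 = 66.792
dlon_km = 2.3 * 111.32 * cos(41) ≈ 193.233
dist = sqrt(66.792^2 + 193.233^2) ≈ 204.5 km

204.5 km


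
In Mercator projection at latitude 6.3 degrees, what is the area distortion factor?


area_distortion = 1/cos^2(6.3) = 1.012

1.012


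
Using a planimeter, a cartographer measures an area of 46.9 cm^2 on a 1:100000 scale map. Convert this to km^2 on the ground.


ground_area = 46.9 * (100000/100)^2 = 46900000.0 m^2 = 46.9 km^2

46.9 km^2


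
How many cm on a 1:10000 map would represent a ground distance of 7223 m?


map_cm = 7223 * 100 / 10000 = 72.23 cm

72.23 cm


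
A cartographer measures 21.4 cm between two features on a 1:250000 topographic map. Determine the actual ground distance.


ground = 21.4 cm * 250000 / 100 = 53500.0 m = 53.5 km

53.5 km


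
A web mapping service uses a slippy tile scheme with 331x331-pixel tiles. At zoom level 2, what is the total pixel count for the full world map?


tiles per axis = 2^2 = 4
total tiles = 4^2 = 16
pixels per axis = 4 * 331 = 1324
total pixels = 1324^2 = 1752976

1752976 pixels


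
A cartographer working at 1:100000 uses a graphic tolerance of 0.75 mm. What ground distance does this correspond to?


ground = 0.75 mm * 100000 / 1000 = 75.0 m

75.0 m


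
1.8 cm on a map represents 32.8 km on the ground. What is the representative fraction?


ground = 32.8 km = 3280000 cm; RF denominator = ground / map = 3280000 / 1.8 ≈ 1822222; RF = 1:1822222

1:1822222


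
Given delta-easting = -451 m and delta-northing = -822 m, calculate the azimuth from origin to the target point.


az = atan2(-451, -822) = -151.2 deg
adjusted to 0-360: 208.8 degrees

208.8 degrees


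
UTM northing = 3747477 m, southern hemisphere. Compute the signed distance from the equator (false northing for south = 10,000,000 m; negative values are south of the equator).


For southern: actual = 3747477 - 10000000 = -6252523 m

-6252523 m


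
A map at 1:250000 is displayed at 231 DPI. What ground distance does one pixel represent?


pixel_cm = 2.54 / 231 ≈ 0.010996 cm
ground = pixel_cm * 250000 / 100 = 2.54 * 250000 / (231 * 100) = 635000 / 23100 ≈ 27.49 m

27.49 m


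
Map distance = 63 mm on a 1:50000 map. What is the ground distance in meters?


ground = 63 mm * 50000 / 1000 = 3150.0 m

3150.0 m


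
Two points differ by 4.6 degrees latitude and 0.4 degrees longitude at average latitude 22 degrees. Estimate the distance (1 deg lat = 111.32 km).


dlat_km = 4.6 * 111.32 = 512.072
dlon_km = 0.4 * 111.32 * cos(22) ≈ 41.286
dist = sqrt(512.072^2 + 41.286^2) ≈ 513.7 km

513.7 km


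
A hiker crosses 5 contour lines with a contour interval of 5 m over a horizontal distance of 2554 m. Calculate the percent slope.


elevation change = 5 * 5 = 25 m
slope = 25 / 2554 * 100 = 1.0%

1.0%


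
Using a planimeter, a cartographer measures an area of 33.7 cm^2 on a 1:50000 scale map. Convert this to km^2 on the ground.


ground_area = 33.7 * (50000/100)^2 = 8425000.0 m^2 = 8.425 km^2

8.425 km^2


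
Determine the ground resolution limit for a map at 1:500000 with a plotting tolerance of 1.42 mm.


ground = 1.42 mm * 500000 / 1000 = 710.0 m

710.0 m


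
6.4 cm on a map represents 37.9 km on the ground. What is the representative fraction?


ground = 37.9 km = 3790000 cm; RF denominator = ground / map = 3790000 / 6.4 ≈ 592188; RF = 1:592188

1:592188


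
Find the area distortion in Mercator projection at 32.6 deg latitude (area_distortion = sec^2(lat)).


area_distortion = 1/cos^2(32.6) = 1.409

1.409


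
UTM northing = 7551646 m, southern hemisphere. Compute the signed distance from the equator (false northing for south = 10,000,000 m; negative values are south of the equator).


For southern: actual = 7551646 - 10000000 = -2448354 m

-2448354 m


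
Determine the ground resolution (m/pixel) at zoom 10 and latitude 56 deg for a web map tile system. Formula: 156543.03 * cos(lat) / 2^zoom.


res = 156543.03 * cos(56) / 2^10 = 156543.03 * 0.5591929 / 1024 = 85.49 m/pixel

85.49 m/pixel


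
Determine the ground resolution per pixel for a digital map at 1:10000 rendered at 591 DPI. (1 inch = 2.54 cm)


pixel_cm = 2.54 / 591 ≈ 0.004298 cm
ground = pixel_cm * 10000 / 100 = 2.54 * 10000 / (591 * 100) = 25400 / 59100 ≈ 0.43 m

0.43 m


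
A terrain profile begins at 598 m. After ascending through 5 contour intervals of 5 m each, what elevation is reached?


elevation = 598 + 5 * 5 = 623 m

623 m


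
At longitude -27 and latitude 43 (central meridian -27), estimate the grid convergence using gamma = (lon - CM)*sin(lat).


gamma = (-27 - -27) * sin(43) = 0 * 0.681998 = 0.0 degrees

0.0 degrees


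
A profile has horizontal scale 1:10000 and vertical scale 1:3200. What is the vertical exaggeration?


VE = horizontal_scale / vertical_scale = 10000 / 3200 = 3.125 ≈ 3.1

3.1x


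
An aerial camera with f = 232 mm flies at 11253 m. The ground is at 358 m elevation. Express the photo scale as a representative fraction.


scale = f / (H - h) = 232 mm / 10895 m = 232 / 10895000 = 1:46961

1:46961


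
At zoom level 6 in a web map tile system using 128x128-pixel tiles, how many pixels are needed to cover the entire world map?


tiles per axis = 2^6 = 64
total tiles = 64^2 = 4096
pixels per axis = 64 * 128 = 8192
total pixels = 8192^2 = 67108864

67108864 pixels


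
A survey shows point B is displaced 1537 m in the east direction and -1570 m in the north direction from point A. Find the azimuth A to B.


az = atan2(1537, -1570) = 135.6 deg
adjusted to 0-360: 135.6 degrees

135.6 degrees


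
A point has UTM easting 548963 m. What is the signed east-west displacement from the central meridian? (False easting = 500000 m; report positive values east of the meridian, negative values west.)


displacement = 548963 - 500000 = 48963 m

48963 m


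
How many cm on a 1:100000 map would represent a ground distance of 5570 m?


map_cm = 5570 * 100 / 100000 = 5.57 cm

5.57 cm


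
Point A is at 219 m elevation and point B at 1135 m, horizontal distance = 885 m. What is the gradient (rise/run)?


gradient = (1135 - 219) / 885 = 916 / 885 = 1.035

1.035


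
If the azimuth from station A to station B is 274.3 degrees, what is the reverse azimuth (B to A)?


back azimuth = (274.3 + 180) mod 360 = 94.3 degrees

94.3 degrees


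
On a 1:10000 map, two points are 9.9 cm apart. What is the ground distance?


ground = 9.9 cm * 10000 / 100 = 990.0 m

990.0 m


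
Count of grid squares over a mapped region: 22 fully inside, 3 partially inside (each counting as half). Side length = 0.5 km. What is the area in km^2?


effective squares = 22 + 3 * 0.5 = 23.5
area = 23.5 * 0.25 = 5.875 km^2

5.875 km^2


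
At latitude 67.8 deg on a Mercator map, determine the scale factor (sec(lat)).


SF = 1 / cos(67.8) = 1 / 0.377841 = 2.647

2.647


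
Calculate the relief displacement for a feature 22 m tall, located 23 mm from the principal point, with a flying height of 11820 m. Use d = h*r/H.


d = h * r / H = 22 * 23 / 11820 = 0.04 mm

0.04 mm


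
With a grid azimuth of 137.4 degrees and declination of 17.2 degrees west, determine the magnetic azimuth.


magnetic azimuth = grid azimuth - declination (east +ve)
mag_az = 137.4 - -17.2 = 154.6 degrees

154.6 degrees


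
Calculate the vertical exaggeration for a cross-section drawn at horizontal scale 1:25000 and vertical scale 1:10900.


VE = horizontal_scale / vertical_scale = 25000 / 10900 ≈ 2.3

2.3x


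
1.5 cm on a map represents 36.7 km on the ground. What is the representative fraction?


ground = 36.7 km = 3670000 cm; RF denominator = ground / map = 3670000 / 1.5 ≈ 2446667; RF = 1:2446667

1:2446667


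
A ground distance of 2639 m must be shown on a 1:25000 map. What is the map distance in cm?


map_cm = 2639 * 100 / 25000 = 10.556 cm ≈ 10.56 cm

10.56 cm


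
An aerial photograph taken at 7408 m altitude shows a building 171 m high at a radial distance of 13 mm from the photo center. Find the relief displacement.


d = h * r / H = 171 * 13 / 7408 = 0.3 mm

0.3 mm


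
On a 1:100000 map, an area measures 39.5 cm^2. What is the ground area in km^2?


ground_area = 39.5 * (100000/100)^2 = 39500000.0 m^2 = 39.5 km^2

39.5 km^2


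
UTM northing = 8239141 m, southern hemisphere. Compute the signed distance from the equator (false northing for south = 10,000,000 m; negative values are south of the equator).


For southern: actual = 8239141 - 10000000 = -1760859 m

-1760859 m


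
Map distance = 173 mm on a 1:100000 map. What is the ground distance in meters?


ground = 173 mm * 100000 / 1000 = 17300.0 m

17300.0 m


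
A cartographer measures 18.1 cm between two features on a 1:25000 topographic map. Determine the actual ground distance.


ground = 18.1 cm * 25000 / 100 = 4525.0 m = 4.525 km

4.525 km


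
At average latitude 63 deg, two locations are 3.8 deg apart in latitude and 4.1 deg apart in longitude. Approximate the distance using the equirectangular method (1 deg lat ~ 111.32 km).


dlat_km = 3.8 * 111.32 = 423.016
dlon_km = 4.1 * 111.32 * cos(63) ≈ 207.207
dist = sqrt(423.016^2 + 207.207^2) ≈ 471.0 km

471.0 km


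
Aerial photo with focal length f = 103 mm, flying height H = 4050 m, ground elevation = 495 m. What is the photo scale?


scale = f / (H - h) = 103 mm / 3555 m = 103 / 3555000 = 1:34515

1:34515


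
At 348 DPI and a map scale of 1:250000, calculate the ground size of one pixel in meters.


pixel_cm = 2.54 / 348 ≈ 0.007299 cm
ground = pixel_cm * 250000 / 100 = 2.54 * 250000 / (348 * 100) = 635000 / 34800 ≈ 18.25 m

18.25 m


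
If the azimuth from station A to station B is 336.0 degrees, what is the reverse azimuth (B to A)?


back azimuth = (336.0 + 180) mod 360 = 156.0 degrees

156.0 degrees


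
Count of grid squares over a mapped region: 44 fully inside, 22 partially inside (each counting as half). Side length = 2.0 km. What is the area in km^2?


effective squares = 44 + 22 * 0.5 = 55.0
area = 55.0 * 4.0 = 220.0 km^2

220.0 km^2


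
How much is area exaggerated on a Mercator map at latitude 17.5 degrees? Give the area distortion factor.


area_distortion = 1/cos^2(17.5) = 1.099

1.099


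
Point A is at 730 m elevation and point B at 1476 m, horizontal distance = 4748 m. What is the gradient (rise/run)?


gradient = (1476 - 730) / 4748 = 746 / 4748 = 0.1571

0.1571


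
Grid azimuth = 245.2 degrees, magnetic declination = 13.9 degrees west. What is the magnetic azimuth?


magnetic azimuth = grid azimuth - declination (east +ve)
mag_az = 245.2 - -13.9 = 259.1 degrees

259.1 degrees


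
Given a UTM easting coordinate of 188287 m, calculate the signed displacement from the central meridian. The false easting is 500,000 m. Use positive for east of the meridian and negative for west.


displacement = 188287 - 500000 = -311713 m

-311713 m


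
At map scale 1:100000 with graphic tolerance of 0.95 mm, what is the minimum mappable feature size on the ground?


ground = 0.95 mm * 100000 / 1000 = 95.0 m

95.0 m


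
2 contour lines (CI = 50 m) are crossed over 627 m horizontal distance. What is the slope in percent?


elevation change = 2 * 50 = 100 m
slope = 100 / 627 * 100 = 15.9%

15.9%


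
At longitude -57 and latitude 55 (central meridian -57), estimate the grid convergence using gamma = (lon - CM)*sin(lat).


gamma = (-57 - -57) * sin(55) = 0 * 0.819152 = 0.0 degrees

0.0 degrees


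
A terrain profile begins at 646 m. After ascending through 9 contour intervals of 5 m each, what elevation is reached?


elevation = 646 + 9 * 5 = 691 m

691 m


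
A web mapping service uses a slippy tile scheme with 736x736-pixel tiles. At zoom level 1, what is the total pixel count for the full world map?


tiles per axis = 2^1 = 2
total tiles = 2^2 = 4
pixels per axis = 2 * 736 = 1472
total pixels = 1472^2 = 2166784

2166784 pixels


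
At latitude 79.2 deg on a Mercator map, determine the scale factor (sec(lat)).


SF = 1 / cos(79.2) = 1 / 0.187381 = 5.337

5.337


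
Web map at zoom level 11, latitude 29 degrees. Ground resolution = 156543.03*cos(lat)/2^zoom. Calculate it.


res = 156543.03 * cos(29) / 2^11 = 156543.03 * 0.87461971 / 2048 = 66.85 m/pixel

66.85 m/pixel


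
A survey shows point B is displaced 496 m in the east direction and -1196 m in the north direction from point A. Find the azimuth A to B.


az = atan2(496, -1196) = 157.5 deg
adjusted to 0-360: 157.5 degrees

157.5 degrees


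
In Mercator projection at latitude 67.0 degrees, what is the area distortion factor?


area_distortion = 1/cos^2(67.0) = 6.55

6.55


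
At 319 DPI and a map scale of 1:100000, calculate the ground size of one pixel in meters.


pixel_cm = 2.54 / 319 ≈ 0.007962 cm
ground = pixel_cm * 100000 / 100 = 2.54 * 100000 / (319 * 100) = 254000 / 31900 ≈ 7.96 m

7.96 m


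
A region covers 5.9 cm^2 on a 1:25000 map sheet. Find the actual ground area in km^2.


ground_area = 5.9 * (25000/100)^2 = 368750.0 m^2 = 0.36875 km^2 ≈ 0.369 km^2

0.369 km^2


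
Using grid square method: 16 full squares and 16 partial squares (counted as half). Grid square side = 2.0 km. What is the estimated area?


effective squares = 16 + 16 * 0.5 = 24.0
area = 24.0 * 4.0 = 96.0 km^2

96.0 km^2
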